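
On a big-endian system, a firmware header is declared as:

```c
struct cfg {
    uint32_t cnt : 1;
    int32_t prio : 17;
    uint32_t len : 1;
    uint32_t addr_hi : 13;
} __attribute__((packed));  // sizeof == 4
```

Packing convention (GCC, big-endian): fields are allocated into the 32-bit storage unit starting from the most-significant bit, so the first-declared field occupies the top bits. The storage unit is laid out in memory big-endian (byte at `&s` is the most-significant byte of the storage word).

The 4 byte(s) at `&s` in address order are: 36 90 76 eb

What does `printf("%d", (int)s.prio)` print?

55873

[0]=0x36 [1]=0x90 [2]=0x76 [3]=0xeb (big-endian) → word 0x369076eb
cnt [31+:1] = (word>>31) & 0x1 = 0
prio [14+:17] = (word>>14) & 0x1ffff = 55873  ←
len [13+:1] = (word>>13) & 0x1 = 1
addr_hi [0+:13] = (word>>0) & 0x1fff = 5867
prio signed 17b, MSB=0: value = 55873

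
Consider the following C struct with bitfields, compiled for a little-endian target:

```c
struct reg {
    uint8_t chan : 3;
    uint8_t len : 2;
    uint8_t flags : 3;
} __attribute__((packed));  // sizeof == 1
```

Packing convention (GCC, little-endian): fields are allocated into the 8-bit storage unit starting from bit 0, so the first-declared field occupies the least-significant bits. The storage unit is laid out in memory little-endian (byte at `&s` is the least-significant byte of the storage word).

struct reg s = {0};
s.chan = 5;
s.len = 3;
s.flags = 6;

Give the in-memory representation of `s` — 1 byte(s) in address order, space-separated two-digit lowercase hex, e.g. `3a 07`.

[0+:3] chan=5 & 0x7 = 0x5; word=0x05
[3+:2] len=3 & 0x3 = 0x3; word=0x1d
[5+:3] flags=6 & 0x7 = 0x6; word=0xdd
word = 0xdd → little-endian bytes:
  [0]=0xdd

dd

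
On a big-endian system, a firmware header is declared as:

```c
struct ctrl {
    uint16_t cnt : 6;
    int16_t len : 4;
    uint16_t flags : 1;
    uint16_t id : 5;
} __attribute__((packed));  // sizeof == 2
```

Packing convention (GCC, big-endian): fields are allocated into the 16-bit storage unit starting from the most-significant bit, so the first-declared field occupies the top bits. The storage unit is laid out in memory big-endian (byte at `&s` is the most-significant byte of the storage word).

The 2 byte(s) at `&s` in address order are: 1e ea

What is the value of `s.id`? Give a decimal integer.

[0]=0x1e [1]=0xea (big-endian) → word 0x1eea
cnt [10+:6] = (word>>10) & 0x3f = 7
len [6+:4] = (word>>6) & 0xf = 11
flags [5+:1] = (word>>5) & 0x1 = 1
id [0+:5] = (word>>0) & 0x1f = 10  ←

10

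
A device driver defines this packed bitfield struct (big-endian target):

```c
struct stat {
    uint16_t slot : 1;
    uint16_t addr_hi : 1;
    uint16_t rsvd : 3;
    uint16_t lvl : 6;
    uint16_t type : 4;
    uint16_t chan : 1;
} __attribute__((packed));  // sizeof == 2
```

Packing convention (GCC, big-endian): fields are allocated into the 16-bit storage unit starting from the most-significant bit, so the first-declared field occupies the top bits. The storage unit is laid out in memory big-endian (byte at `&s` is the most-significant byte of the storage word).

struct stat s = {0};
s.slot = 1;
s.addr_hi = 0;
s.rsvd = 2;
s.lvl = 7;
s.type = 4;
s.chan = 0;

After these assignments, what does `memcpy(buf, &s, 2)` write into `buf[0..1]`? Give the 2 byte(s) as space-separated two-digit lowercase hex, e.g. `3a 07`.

90 e8

[15+:1] slot=1 & 0x1 = 0x1; word=0x8000
[14+:1] addr_hi=0 & 0x1 = 0x0; word=0x8000
[11+:3] rsvd=2 & 0x7 = 0x2; word=0x9000
[5+:6] lvl=7 & 0x3f = 0x7; word=0x90e0
[1+:4] type=4 & 0xf = 0x4; word=0x90e8
[0+:1] chan=0 & 0x1 = 0x0; word=0x90e8
word = 0x90e8 → big-endian bytes:
  [0]=0x90  [1]=0xe8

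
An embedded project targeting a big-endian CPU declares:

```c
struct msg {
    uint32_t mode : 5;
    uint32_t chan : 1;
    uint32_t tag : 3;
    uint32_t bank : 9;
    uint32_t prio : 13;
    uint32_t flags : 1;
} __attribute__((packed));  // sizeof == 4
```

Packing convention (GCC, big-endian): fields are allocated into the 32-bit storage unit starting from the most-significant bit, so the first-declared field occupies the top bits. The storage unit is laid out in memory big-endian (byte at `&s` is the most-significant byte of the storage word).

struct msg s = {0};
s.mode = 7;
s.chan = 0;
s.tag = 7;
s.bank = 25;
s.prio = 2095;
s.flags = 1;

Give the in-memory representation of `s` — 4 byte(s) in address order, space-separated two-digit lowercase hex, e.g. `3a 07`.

3b 86 50 5f

mode:5 = 7 → 0x7 << 27 → word 0x38000000
chan:1 = 0 → 0x0 << 26 → word 0x38000000
tag:3 = 7 → 0x7 << 23 → word 0x3b800000
bank:9 = 25 → 0x19 << 14 → word 0x3b864000
prio:13 = 2095 → 0x82f << 1 → word 0x3b86505e
flags:1 = 1 → 0x1 << 0 → word 0x3b86505f
word = 0x3b86505f → big-endian bytes:
  [0]=0x3b  [1]=0x86  [2]=0x50  [3]=0x5f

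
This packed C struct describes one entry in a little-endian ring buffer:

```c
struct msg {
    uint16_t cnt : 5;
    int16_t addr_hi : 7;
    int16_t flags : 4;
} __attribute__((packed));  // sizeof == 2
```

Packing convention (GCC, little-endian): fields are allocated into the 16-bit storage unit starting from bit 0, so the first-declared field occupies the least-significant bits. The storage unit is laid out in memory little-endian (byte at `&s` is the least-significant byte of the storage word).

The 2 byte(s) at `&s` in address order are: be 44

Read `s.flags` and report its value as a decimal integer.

[0]=0xbe [1]=0x44 (little-endian) → word 0x44be
cnt [0+:5] = (word>>0) & 0x1f = 30
addr_hi [5+:7] = (word>>5) & 0x7f = 37
flags [12+:4] = (word>>12) & 0xf = 4  ←
flags signed 4b, MSB=0: value = 4

4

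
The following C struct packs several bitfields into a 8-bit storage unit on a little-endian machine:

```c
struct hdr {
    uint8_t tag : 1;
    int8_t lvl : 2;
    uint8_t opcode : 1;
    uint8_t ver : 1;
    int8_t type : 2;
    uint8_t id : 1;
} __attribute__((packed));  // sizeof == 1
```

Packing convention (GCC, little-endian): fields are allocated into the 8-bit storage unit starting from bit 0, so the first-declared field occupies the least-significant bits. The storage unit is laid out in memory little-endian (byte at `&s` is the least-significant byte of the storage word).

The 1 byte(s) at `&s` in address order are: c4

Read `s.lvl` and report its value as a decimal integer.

[0]=0xc4 (little-endian) → word 0xc4
tag [0+:1] = (word>>0) & 0x1 = 0
lvl [1+:2] = (word>>1) & 0x3 = 2  ←
opcode [3+:1] = (word>>3) & 0x1 = 0
ver [4+:1] = (word>>4) & 0x1 = 0
type [5+:2] = (word>>5) & 0x3 = 2
id [7+:1] = (word>>7) & 0x1 = 1
lvl signed 2b, MSB=1: 2 - 4 = -2

-2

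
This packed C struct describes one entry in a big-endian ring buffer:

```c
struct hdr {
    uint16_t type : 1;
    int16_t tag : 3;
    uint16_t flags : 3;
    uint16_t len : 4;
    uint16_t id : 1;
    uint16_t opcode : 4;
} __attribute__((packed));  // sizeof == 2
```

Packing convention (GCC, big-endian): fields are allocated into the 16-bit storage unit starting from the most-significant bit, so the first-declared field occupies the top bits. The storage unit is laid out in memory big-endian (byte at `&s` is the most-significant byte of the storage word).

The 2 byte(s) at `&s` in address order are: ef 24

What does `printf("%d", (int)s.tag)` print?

[0]=0xef [1]=0x24 (big-endian) → word 0xef24
type:1 @ bit 15 → (0xef24>>15)&0x1 = 0x1
tag:3 @ bit 12 → (0xef24>>12)&0x7 = 0x6  ←
flags:3 @ bit 9 → (0xef24>>9)&0x7 = 0x7
len:4 @ bit 5 → (0xef24>>5)&0xf = 0x9
id:1 @ bit 4 → (0xef24>>4)&0x1 = 0x0
opcode:4 @ bit 0 → (0xef24>>0)&0xf = 0x4
tag signed 3b, MSB=1: 6 - 8 = -2

-2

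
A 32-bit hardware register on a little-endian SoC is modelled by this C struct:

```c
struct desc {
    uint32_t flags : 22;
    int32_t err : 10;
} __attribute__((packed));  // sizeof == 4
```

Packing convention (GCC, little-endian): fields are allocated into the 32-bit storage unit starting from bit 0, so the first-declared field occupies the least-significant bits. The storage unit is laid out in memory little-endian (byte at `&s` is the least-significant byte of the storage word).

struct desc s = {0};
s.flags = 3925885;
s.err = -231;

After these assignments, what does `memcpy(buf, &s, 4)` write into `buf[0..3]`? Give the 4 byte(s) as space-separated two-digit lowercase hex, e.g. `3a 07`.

flags:22 = 3925885 → 0x3be77d << 0 → word 0x003be77d
err:10 = -231 → 0x319 << 22 → word 0xc67be77d
word = 0xc67be77d → little-endian bytes:
  [0]=0x7d  [1]=0xe7  [2]=0x7b  [3]=0xc6

7d e7 7b c6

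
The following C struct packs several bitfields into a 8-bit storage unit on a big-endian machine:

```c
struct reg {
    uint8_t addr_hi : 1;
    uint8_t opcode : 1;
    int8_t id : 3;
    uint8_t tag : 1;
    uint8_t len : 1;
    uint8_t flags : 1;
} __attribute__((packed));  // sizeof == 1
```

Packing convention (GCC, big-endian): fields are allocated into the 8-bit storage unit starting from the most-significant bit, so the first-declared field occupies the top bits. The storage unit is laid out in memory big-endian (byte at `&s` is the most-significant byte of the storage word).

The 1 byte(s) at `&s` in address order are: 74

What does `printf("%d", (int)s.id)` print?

-2

[0]=0x74 (big-endian) → word 0x74
addr_hi [7+:1] = (word>>7) & 0x1 = 0
opcode [6+:1] = (word>>6) & 0x1 = 1
id [3+:3] = (word>>3) & 0x7 = 6  ←
tag [2+:1] = (word>>2) & 0x1 = 1
len [1+:1] = (word>>1) & 0x1 = 0
flags [0+:1] = (word>>0) & 0x1 = 0
id signed 3b, MSB=1: 6 - 8 = -2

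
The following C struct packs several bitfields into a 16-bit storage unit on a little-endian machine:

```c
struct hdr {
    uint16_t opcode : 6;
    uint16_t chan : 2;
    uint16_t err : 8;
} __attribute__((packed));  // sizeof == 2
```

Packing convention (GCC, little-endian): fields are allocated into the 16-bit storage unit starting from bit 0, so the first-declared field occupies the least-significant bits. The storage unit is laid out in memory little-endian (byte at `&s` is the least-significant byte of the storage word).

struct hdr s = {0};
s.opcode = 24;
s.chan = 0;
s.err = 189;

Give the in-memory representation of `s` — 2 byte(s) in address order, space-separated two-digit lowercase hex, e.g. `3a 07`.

18 bd

[0+:6] opcode=24 & 0x3f = 0x18; word=0x0018
[6+:2] chan=0 & 0x3 = 0x0; word=0x0018
[8+:8] err=189 & 0xff = 0xbd; word=0xbd18
word = 0xbd18 → little-endian bytes:
  [0]=0x18  [1]=0xbd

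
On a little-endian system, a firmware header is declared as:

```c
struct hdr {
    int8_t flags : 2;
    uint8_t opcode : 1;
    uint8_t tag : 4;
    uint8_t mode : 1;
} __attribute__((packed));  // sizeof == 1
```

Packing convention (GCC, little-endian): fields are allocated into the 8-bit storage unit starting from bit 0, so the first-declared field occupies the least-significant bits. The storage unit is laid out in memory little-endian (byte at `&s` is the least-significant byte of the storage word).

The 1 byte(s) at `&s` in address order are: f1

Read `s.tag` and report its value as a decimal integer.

14

[0]=0xf1 (little-endian) → word 0xf1
flags [0+:2] = (word>>0) & 0x3 = 1
opcode [2+:1] = (word>>2) & 0x1 = 0
tag [3+:4] = (word>>3) & 0xf = 14  ←
mode [7+:1] = (word>>7) & 0x1 = 1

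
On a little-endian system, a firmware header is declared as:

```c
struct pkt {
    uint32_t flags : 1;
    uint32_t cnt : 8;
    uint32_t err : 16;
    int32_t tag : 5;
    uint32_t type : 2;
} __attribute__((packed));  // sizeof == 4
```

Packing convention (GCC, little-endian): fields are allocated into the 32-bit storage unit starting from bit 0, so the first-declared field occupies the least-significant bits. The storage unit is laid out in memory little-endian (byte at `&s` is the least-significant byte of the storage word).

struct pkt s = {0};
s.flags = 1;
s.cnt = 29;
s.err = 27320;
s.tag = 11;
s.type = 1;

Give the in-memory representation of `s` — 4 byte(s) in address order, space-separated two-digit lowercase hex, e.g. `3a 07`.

flags (1b) val=1 bits=0x1 at bit 0: 0x00000001
cnt (8b) val=29 bits=0x1d at bit 1: 0x0000003b
err (16b) val=27320 bits=0x6ab8 at bit 9: 0x00d5703b
tag (5b) val=11 bits=0xb at bit 25: 0x16d5703b
type (2b) val=1 bits=0x1 at bit 30: 0x56d5703b
word = 0x56d5703b → little-endian bytes:
  [0]=0x3b  [1]=0x70  [2]=0xd5  [3]=0x56

3b 70 d5 56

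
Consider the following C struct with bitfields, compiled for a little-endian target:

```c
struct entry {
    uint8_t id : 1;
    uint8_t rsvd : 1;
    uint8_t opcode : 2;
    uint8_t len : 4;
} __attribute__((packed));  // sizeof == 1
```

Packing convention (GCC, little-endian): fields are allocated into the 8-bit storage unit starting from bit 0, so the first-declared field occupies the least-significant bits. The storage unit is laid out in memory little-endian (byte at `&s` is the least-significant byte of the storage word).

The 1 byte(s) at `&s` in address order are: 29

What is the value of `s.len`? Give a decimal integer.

[0]=0x29 (little-endian) → word 0x29
id:1 @ bit 0 → (0x29>>0)&0x1 = 0x1
rsvd:1 @ bit 1 → (0x29>>1)&0x1 = 0x0
opcode:2 @ bit 2 → (0x29>>2)&0x3 = 0x2
len:4 @ bit 4 → (0x29>>4)&0xf = 0x2  ←

2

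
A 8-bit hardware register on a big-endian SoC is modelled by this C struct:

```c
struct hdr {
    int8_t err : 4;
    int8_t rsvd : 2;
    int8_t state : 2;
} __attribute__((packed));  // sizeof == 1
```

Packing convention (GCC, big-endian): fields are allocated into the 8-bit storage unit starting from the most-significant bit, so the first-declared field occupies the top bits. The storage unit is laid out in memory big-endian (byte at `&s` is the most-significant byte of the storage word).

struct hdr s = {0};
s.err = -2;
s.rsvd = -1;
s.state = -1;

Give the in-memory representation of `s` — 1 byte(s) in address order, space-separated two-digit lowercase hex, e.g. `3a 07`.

ef

err:4 = -2 → 0xe << 4 → word 0xe0
rsvd:2 = -1 → 0x3 << 2 → word 0xec
state:2 = -1 → 0x3 << 0 → word 0xef
word = 0xef → big-endian bytes:
  [0]=0xef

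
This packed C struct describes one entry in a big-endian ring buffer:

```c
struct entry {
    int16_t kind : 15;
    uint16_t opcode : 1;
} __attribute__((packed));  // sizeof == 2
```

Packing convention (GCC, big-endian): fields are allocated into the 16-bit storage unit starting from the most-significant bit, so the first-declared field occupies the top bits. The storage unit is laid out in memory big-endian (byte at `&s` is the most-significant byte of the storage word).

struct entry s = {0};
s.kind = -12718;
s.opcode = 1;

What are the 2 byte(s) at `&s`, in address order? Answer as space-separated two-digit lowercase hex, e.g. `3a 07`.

9c a5

kind (15b) val=-12718 bits=0x4e52 at bit 1: 0x9ca4
opcode (1b) val=1 bits=0x1 at bit 0: 0x9ca5
word = 0x9ca5 → big-endian bytes:
  [0]=0x9c  [1]=0xa5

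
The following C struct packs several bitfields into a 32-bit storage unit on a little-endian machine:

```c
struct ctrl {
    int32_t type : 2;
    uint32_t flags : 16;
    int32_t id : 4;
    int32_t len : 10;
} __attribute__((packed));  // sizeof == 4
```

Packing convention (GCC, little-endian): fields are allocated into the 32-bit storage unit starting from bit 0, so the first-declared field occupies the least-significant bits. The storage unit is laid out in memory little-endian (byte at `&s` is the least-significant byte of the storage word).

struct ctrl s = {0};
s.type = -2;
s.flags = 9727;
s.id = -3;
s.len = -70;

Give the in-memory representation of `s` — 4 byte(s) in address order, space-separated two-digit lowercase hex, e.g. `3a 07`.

type (2b) val=-2 bits=0x2 at bit 0: 0x00000002
flags (16b) val=9727 bits=0x25ff at bit 2: 0x000097fe
id (4b) val=-3 bits=0xd at bit 18: 0x003497fe
len (10b) val=-70 bits=0x3ba at bit 22: 0xeeb497fe
word = 0xeeb497fe → little-endian bytes:
  [0]=0xfe  [1]=0x97  [2]=0xb4  [3]=0xee

fe 97 b4 ee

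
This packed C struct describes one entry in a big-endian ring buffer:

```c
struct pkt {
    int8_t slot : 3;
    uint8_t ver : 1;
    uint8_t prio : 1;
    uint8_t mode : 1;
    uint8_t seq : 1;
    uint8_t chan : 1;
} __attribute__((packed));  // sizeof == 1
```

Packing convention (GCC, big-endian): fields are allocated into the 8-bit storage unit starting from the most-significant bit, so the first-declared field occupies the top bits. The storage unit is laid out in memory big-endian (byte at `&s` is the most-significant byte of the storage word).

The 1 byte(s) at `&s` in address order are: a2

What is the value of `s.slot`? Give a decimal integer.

-3

[0]=0xa2 (big-endian) → word 0xa2
slot [5+:3] = (word>>5) & 0x7 = 5  ←
ver [4+:1] = (word>>4) & 0x1 = 0
prio [3+:1] = (word>>3) & 0x1 = 0
mode [2+:1] = (word>>2) & 0x1 = 0
seq [1+:1] = (word>>1) & 0x1 = 1
chan [0+:1] = (word>>0) & 0x1 = 0
slot signed 3b, MSB=1: 5 - 8 = -3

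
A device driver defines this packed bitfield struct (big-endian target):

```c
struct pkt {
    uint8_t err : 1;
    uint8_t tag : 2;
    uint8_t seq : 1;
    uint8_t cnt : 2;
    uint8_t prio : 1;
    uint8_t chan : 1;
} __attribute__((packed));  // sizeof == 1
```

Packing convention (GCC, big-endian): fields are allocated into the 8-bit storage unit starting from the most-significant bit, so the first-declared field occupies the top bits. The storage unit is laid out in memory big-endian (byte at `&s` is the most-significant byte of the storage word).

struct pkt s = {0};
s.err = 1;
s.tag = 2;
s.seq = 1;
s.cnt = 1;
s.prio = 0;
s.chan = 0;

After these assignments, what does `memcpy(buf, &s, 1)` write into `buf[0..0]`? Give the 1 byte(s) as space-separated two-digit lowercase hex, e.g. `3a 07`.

d4

err:1 = 1 → 0x1 << 7 → word 0x80
tag:2 = 2 → 0x2 << 5 → word 0xc0
seq:1 = 1 → 0x1 << 4 → word 0xd0
cnt:2 = 1 → 0x1 << 2 → word 0xd4
prio:1 = 0 → 0x0 << 1 → word 0xd4
chan:1 = 0 → 0x0 << 0 → word 0xd4
word = 0xd4 → big-endian bytes:
  [0]=0xd4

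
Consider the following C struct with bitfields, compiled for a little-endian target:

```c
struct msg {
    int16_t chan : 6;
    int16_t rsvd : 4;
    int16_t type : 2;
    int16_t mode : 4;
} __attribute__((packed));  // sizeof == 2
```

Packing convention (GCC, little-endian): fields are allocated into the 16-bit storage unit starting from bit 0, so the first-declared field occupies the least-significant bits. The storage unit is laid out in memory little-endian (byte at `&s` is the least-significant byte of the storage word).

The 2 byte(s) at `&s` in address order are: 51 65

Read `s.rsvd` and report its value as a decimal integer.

5

[0]=0x51 [1]=0x65 (little-endian) → word 0x6551
chan:6 @ bit 0 → (0x6551>>0)&0x3f = 0x11
rsvd:4 @ bit 6 → (0x6551>>6)&0xf = 0x5  ←
type:2 @ bit 10 → (0x6551>>10)&0x3 = 0x1
mode:4 @ bit 12 → (0x6551>>12)&0xf = 0x6
rsvd signed 4b, MSB=0: value = 5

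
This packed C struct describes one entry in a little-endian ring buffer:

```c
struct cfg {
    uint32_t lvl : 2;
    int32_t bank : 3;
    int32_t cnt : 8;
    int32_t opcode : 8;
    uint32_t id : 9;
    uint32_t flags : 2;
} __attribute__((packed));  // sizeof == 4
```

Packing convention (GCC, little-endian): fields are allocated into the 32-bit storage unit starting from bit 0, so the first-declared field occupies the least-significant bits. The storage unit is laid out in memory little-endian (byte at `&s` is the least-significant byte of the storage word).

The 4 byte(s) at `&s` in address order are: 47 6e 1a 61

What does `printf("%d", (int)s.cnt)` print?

[0]=0x47 [1]=0x6e [2]=0x1a [3]=0x61 (little-endian) → word 0x611a6e47
lvl [0+:2] = (word>>0) & 0x3 = 3
bank [2+:3] = (word>>2) & 0x7 = 1
cnt [5+:8] = (word>>5) & 0xff = 114  ←
opcode [13+:8] = (word>>13) & 0xff = 211
id [21+:9] = (word>>21) & 0x1ff = 264
flags [30+:2] = (word>>30) & 0x3 = 1
cnt signed 8b, MSB=0: value = 114

114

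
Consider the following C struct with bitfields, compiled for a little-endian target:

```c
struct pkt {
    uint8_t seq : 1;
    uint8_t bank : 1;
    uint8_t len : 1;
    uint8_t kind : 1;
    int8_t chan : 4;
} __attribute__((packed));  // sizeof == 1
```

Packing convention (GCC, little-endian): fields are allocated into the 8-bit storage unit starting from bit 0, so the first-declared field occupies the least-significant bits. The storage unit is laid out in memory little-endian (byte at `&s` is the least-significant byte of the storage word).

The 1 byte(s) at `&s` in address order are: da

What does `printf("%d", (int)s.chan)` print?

-3

[0]=0xda (little-endian) → word 0xda
seq:1 @ bit 0 → (0xda>>0)&0x1 = 0x0
bank:1 @ bit 1 → (0xda>>1)&0x1 = 0x1
len:1 @ bit 2 → (0xda>>2)&0x1 = 0x0
kind:1 @ bit 3 → (0xda>>3)&0x1 = 0x1
chan:4 @ bit 4 → (0xda>>4)&0xf = 0xd  ←
chan signed 4b, MSB=1: 13 - 16 = -3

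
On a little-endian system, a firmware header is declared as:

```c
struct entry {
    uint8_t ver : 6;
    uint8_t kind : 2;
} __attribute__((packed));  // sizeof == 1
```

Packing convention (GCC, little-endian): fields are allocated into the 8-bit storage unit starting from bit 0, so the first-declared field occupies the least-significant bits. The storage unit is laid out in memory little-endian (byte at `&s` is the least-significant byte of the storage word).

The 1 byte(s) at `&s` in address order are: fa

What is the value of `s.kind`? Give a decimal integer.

[0]=0xfa (little-endian) → word 0xfa
ver:6 @ bit 0 → (0xfa>>0)&0x3f = 0x3a
kind:2 @ bit 6 → (0xfa>>6)&0x3 = 0x3  ←

3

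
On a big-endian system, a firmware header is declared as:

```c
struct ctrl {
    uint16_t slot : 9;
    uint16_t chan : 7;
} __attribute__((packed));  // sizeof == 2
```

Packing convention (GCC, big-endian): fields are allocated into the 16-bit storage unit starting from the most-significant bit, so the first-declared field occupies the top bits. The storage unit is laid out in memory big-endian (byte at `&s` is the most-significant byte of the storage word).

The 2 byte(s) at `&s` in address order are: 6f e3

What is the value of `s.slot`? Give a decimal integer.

223

[0]=0x6f [1]=0xe3 (big-endian) → word 0x6fe3
slot:9 @ bit 7 → (0x6fe3>>7)&0x1ff = 0xdf  ←
chan:7 @ bit 0 → (0x6fe3>>0)&0x7f = 0x63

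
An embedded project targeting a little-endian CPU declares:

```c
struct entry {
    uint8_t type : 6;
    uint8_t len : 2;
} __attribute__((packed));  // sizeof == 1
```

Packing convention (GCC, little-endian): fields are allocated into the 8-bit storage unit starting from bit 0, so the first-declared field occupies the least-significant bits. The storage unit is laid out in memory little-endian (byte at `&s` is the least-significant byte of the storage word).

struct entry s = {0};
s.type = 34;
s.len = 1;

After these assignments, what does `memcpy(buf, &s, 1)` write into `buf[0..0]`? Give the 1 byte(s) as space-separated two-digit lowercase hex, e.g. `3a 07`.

62

type:6 = 34 → 0x22 << 0 → word 0x22
len:2 = 1 → 0x1 << 6 → word 0x62
word = 0x62 → little-endian bytes:
  [0]=0x62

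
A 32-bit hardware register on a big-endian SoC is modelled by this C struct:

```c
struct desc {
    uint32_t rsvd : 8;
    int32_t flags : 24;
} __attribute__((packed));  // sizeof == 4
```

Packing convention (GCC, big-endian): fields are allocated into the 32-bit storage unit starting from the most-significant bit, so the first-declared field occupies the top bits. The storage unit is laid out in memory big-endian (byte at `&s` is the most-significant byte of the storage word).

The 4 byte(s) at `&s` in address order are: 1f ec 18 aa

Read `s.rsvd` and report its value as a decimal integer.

[0]=0x1f [1]=0xec [2]=0x18 [3]=0xaa (big-endian) → word 0x1fec18aa
rsvd:8 @ bit 24 → (0x1fec18aa>>24)&0xff = 0x1f  ←
flags:24 @ bit 0 → (0x1fec18aa>>0)&0xffffff = 0xec18aa

31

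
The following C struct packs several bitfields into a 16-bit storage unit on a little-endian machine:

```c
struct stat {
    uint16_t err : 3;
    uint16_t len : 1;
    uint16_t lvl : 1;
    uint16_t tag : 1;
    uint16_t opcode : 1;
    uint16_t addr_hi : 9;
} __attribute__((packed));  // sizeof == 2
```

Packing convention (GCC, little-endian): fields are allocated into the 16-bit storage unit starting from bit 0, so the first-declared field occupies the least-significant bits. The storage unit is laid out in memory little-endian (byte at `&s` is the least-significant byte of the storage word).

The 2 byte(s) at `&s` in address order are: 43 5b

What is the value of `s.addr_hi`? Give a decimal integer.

[0]=0x43 [1]=0x5b (little-endian) → word 0x5b43
err:3 @ bit 0 → (0x5b43>>0)&0x7 = 0x3
len:1 @ bit 3 → (0x5b43>>3)&0x1 = 0x0
lvl:1 @ bit 4 → (0x5b43>>4)&0x1 = 0x0
tag:1 @ bit 5 → (0x5b43>>5)&0x1 = 0x0
opcode:1 @ bit 6 → (0x5b43>>6)&0x1 = 0x1
addr_hi:9 @ bit 7 → (0x5b43>>7)&0x1ff = 0xb6  ←

182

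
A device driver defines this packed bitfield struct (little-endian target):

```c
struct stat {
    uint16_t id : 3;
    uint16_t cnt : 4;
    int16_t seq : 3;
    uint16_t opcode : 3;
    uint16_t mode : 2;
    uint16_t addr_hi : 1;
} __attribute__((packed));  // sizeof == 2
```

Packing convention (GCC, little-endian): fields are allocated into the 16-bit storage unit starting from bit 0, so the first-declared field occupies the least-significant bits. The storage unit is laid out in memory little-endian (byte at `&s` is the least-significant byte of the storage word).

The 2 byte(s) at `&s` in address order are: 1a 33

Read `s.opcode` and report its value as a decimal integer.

[0]=0x1a [1]=0x33 (little-endian) → word 0x331a
id [0+:3] = (word>>0) & 0x7 = 2
cnt [3+:4] = (word>>3) & 0xf = 3
seq [7+:3] = (word>>7) & 0x7 = 6
opcode [10+:3] = (word>>10) & 0x7 = 4  ←
mode [13+:2] = (word>>13) & 0x3 = 1
addr_hi [15+:1] = (word>>15) & 0x1 = 0

4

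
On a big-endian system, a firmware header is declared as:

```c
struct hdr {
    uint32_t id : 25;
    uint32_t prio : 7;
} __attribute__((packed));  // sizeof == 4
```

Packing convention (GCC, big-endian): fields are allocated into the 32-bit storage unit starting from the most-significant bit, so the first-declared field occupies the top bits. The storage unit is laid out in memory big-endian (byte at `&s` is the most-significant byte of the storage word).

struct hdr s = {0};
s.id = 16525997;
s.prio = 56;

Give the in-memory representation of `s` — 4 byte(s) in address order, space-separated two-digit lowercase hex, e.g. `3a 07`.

id (25b) val=16525997 bits=0xfc2aad at bit 7: 0x7e155680
prio (7b) val=56 bits=0x38 at bit 0: 0x7e1556b8
word = 0x7e1556b8 → big-endian bytes:
  [0]=0x7e  [1]=0x15  [2]=0x56  [3]=0xb8

7e 15 56 b8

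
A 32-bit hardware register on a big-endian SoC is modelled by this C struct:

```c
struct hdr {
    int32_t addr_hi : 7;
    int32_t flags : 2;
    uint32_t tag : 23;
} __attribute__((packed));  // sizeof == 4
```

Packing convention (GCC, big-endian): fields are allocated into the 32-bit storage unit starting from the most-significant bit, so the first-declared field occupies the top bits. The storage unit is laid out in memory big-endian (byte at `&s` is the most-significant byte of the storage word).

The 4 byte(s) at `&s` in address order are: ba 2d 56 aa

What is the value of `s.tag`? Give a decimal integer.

2971306

[0]=0xba [1]=0x2d [2]=0x56 [3]=0xaa (big-endian) → word 0xba2d56aa
addr_hi:7 @ bit 25 → (0xba2d56aa>>25)&0x7f = 0x5d
flags:2 @ bit 23 → (0xba2d56aa>>23)&0x3 = 0x0
tag:23 @ bit 0 → (0xba2d56aa>>0)&0x7fffff = 0x2d56aa  ←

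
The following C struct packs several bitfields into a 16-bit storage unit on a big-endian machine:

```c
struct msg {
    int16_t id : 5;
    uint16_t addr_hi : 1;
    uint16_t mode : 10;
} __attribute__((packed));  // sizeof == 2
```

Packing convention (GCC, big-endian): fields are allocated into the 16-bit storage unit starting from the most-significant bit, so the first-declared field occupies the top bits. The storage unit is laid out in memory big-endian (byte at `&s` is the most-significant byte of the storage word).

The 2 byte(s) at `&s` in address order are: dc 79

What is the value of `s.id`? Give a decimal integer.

-5

[0]=0xdc [1]=0x79 (big-endian) → word 0xdc79
id [11+:5] = (word>>11) & 0x1f = 27  ←
addr_hi [10+:1] = (word>>10) & 0x1 = 1
mode [0+:10] = (word>>0) & 0x3ff = 121
id signed 5b, MSB=1: 27 - 32 = -5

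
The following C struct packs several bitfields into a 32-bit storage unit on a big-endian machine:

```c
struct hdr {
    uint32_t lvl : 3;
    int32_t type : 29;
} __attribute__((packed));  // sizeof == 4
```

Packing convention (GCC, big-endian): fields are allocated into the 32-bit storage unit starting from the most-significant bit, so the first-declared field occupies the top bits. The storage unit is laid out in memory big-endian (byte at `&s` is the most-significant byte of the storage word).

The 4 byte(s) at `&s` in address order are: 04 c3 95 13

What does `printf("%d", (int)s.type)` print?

[0]=0x04 [1]=0xc3 [2]=0x95 [3]=0x13 (big-endian) → word 0x04c39513
lvl:3 @ bit 29 → (0x04c39513>>29)&0x7 = 0x0
type:29 @ bit 0 → (0x04c39513>>0)&0x1fffffff = 0x4c39513  ←
type signed 29b, MSB=0: value = 79926547

79926547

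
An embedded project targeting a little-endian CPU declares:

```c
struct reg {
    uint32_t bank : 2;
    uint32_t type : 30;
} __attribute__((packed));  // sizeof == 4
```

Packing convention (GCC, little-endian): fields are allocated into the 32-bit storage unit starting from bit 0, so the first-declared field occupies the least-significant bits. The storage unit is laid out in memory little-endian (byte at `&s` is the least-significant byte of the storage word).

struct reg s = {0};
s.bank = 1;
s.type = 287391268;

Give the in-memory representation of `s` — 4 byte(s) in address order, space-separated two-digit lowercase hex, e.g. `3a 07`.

[0+:2] bank=1 & 0x3 = 0x1; word=0x00000001
[2+:30] type=287391268 & 0x3fffffff = 0x11213e24; word=0x4484f891
word = 0x4484f891 → little-endian bytes:
  [0]=0x91  [1]=0xf8  [2]=0x84  [3]=0x44

91 f8 84 44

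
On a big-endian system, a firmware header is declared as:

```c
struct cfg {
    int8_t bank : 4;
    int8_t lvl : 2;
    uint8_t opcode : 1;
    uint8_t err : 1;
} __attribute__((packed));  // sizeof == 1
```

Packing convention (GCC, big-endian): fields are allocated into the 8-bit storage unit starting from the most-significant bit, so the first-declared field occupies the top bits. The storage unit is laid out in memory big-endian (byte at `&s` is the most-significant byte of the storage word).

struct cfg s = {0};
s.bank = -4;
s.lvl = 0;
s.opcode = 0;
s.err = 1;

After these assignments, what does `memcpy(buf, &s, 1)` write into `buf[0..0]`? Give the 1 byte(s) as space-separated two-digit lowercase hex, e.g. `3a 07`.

c1

bank (4b) val=-4 bits=0xc at bit 4: 0xc0
lvl (2b) val=0 bits=0x0 at bit 2: 0xc0
opcode (1b) val=0 bits=0x0 at bit 1: 0xc0
err (1b) val=1 bits=0x1 at bit 0: 0xc1
word = 0xc1 → big-endian bytes:
  [0]=0xc1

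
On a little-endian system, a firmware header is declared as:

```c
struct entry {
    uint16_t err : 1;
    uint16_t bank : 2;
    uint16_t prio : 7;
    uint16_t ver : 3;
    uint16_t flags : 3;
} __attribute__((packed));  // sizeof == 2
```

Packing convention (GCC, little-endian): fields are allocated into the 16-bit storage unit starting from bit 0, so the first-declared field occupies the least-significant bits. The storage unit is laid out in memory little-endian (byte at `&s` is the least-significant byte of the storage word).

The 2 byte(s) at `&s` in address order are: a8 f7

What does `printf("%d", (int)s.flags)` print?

7

[0]=0xa8 [1]=0xf7 (little-endian) → word 0xf7a8
err:1 @ bit 0 → (0xf7a8>>0)&0x1 = 0x0
bank:2 @ bit 1 → (0xf7a8>>1)&0x3 = 0x0
prio:7 @ bit 3 → (0xf7a8>>3)&0x7f = 0x75
ver:3 @ bit 10 → (0xf7a8>>10)&0x7 = 0x5
flags:3 @ bit 13 → (0xf7a8>>13)&0x7 = 0x7  ←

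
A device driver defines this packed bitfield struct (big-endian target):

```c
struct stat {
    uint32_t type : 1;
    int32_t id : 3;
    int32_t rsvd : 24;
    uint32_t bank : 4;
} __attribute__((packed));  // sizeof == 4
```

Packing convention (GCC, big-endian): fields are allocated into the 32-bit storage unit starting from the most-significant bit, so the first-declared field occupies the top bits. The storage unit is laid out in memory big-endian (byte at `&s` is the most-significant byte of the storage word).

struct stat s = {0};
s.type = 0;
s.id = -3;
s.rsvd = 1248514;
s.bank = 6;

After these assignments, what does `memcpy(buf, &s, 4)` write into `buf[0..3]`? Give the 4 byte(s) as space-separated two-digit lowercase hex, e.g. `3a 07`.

51 30 d0 26

[31+:1] type=0 & 0x1 = 0x0; word=0x00000000
[28+:3] id=-3 & 0x7 = 0x5; word=0x50000000
[4+:24] rsvd=1248514 & 0xffffff = 0x130d02; word=0x5130d020
[0+:4] bank=6 & 0xf = 0x6; word=0x5130d026
word = 0x5130d026 → big-endian bytes:
  [0]=0x51  [1]=0x30  [2]=0xd0  [3]=0x26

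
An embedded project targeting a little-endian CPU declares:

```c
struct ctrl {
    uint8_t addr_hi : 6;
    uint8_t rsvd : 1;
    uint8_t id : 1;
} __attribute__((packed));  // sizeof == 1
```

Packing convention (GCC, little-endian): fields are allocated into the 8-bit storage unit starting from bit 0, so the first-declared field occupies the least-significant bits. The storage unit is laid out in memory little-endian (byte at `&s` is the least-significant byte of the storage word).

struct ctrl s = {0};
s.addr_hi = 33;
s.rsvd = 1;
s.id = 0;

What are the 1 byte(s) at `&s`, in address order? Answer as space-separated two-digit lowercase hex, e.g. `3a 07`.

61

addr_hi:6 = 33 → 0x21 << 0 → word 0x21
rsvd:1 = 1 → 0x1 << 6 → word 0x61
id:1 = 0 → 0x0 << 7 → word 0x61
word = 0x61 → little-endian bytes:
  [0]=0x61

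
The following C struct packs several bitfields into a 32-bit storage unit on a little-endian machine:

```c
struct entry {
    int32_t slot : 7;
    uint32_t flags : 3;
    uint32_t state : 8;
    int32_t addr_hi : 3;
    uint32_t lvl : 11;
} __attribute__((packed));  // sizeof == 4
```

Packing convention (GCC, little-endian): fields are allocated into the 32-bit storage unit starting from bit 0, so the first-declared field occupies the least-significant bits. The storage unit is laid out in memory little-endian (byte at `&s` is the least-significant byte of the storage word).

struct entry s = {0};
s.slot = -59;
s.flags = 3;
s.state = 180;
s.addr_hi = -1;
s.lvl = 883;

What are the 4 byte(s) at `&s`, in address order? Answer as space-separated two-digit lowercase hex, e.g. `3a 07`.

slot:7 = -59 → 0x45 << 0 → word 0x00000045
flags:3 = 3 → 0x3 << 7 → word 0x000001c5
state:8 = 180 → 0xb4 << 10 → word 0x0002d1c5
addr_hi:3 = -1 → 0x7 << 18 → word 0x001ed1c5
lvl:11 = 883 → 0x373 << 21 → word 0x6e7ed1c5
word = 0x6e7ed1c5 → little-endian bytes:
  [0]=0xc5  [1]=0xd1  [2]=0x7e  [3]=0x6e

c5 d1 7e 6e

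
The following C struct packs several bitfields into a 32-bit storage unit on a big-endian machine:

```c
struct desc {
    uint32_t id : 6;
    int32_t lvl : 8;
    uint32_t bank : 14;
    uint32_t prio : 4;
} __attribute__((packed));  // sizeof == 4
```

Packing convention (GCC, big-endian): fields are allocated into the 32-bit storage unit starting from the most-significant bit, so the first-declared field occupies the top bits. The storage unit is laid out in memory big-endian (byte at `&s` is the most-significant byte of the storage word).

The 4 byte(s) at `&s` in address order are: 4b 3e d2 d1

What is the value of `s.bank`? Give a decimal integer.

[0]=0x4b [1]=0x3e [2]=0xd2 [3]=0xd1 (big-endian) → word 0x4b3ed2d1
id [26+:6] = (word>>26) & 0x3f = 18
lvl [18+:8] = (word>>18) & 0xff = 207
bank [4+:14] = (word>>4) & 0x3fff = 11565  ←
prio [0+:4] = (word>>0) & 0xf = 1

11565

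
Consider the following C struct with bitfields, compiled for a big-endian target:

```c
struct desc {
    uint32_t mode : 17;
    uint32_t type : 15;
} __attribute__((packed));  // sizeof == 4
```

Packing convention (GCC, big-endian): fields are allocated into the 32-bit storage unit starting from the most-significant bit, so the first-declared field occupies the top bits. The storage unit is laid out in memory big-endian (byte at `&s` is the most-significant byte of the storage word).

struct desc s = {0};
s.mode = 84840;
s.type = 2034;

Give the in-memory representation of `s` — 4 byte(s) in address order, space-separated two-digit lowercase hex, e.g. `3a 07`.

a5 b4 07 f2

mode (17b) val=84840 bits=0x14b68 at bit 15: 0xa5b40000
type (15b) val=2034 bits=0x7f2 at bit 0: 0xa5b407f2
word = 0xa5b407f2 → big-endian bytes:
  [0]=0xa5  [1]=0xb4  [2]=0x07  [3]=0xf2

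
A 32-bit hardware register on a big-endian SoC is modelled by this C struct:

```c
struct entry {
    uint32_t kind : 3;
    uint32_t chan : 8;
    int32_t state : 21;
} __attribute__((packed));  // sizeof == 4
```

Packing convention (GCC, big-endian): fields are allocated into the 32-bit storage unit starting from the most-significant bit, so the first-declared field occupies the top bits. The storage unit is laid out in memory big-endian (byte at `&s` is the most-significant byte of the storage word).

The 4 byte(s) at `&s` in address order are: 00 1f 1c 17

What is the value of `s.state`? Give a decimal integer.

-58345

[0]=0x00 [1]=0x1f [2]=0x1c [3]=0x17 (big-endian) → word 0x001f1c17
kind [29+:3] = (word>>29) & 0x7 = 0
chan [21+:8] = (word>>21) & 0xff = 0
state [0+:21] = (word>>0) & 0x1fffff = 2038807  ←
state signed 21b, MSB=1: 2038807 - 2097152 = -58345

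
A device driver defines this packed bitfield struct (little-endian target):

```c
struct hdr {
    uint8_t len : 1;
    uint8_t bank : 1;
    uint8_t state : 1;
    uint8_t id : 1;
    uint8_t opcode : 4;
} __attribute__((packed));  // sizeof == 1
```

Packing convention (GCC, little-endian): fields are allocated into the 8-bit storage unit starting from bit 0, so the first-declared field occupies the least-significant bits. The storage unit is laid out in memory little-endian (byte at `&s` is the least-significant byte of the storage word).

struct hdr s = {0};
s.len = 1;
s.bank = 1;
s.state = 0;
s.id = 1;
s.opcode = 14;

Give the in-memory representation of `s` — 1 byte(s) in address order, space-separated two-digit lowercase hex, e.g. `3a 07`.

eb

len:1 = 1 → 0x1 << 0 → word 0x01
bank:1 = 1 → 0x1 << 1 → word 0x03
state:1 = 0 → 0x0 << 2 → word 0x03
id:1 = 1 → 0x1 << 3 → word 0x0b
opcode:4 = 14 → 0xe << 4 → word 0xeb
word = 0xeb → little-endian bytes:
  [0]=0xeb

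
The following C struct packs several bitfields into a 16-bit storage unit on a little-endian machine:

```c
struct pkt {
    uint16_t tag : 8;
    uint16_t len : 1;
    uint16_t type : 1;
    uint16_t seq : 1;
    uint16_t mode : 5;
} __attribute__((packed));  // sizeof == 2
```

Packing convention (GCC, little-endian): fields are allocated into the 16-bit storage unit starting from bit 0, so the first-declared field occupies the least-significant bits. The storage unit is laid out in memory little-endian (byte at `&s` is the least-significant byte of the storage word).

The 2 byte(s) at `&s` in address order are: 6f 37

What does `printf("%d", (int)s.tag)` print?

111

[0]=0x6f [1]=0x37 (little-endian) → word 0x376f
tag [0+:8] = (word>>0) & 0xff = 111  ←
len [8+:1] = (word>>8) & 0x1 = 1
type [9+:1] = (word>>9) & 0x1 = 1
seq [10+:1] = (word>>10) & 0x1 = 1
mode [11+:5] = (word>>11) & 0x1f = 6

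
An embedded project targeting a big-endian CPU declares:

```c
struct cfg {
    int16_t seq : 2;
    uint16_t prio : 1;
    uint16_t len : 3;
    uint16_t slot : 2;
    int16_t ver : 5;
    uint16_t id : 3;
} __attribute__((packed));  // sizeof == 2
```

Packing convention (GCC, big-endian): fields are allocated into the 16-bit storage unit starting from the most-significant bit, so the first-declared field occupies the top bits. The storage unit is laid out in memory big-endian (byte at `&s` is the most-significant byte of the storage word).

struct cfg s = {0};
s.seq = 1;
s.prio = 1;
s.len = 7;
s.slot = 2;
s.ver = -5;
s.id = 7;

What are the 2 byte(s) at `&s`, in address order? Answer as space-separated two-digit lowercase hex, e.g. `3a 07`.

seq (2b) val=1 bits=0x1 at bit 14: 0x4000
prio (1b) val=1 bits=0x1 at bit 13: 0x6000
len (3b) val=7 bits=0x7 at bit 10: 0x7c00
slot (2b) val=2 bits=0x2 at bit 8: 0x7e00
ver (5b) val=-5 bits=0x1b at bit 3: 0x7ed8
id (3b) val=7 bits=0x7 at bit 0: 0x7edf
word = 0x7edf → big-endian bytes:
  [0]=0x7e  [1]=0xdf

7e df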